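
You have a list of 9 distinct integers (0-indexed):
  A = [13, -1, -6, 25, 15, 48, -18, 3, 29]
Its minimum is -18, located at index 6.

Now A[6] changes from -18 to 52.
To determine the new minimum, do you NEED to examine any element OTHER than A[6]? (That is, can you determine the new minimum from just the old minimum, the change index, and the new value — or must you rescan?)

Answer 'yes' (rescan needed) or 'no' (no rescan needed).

Old min = -18 at index 6
Change at index 6: -18 -> 52
Index 6 WAS the min and new value 52 > old min -18. Must rescan other elements to find the new min.
Needs rescan: yes

Answer: yes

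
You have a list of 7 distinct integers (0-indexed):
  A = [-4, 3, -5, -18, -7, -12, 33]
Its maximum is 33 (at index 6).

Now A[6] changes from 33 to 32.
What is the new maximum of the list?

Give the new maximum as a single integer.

Answer: 32

Derivation:
Old max = 33 (at index 6)
Change: A[6] 33 -> 32
Changed element WAS the max -> may need rescan.
  Max of remaining elements: 3
  New max = max(32, 3) = 32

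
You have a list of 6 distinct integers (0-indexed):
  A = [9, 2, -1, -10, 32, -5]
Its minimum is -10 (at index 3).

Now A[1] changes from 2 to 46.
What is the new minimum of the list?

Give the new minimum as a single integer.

Old min = -10 (at index 3)
Change: A[1] 2 -> 46
Changed element was NOT the old min.
  New min = min(old_min, new_val) = min(-10, 46) = -10

Answer: -10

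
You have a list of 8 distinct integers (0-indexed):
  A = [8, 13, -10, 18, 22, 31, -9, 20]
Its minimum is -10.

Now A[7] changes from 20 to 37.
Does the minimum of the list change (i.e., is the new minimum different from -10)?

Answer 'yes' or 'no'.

Old min = -10
Change: A[7] 20 -> 37
Changed element was NOT the min; min changes only if 37 < -10.
New min = -10; changed? no

Answer: no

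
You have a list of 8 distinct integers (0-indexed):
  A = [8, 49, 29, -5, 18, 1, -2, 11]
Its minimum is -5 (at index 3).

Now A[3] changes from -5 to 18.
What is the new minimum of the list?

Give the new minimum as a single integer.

Answer: -2

Derivation:
Old min = -5 (at index 3)
Change: A[3] -5 -> 18
Changed element WAS the min. Need to check: is 18 still <= all others?
  Min of remaining elements: -2
  New min = min(18, -2) = -2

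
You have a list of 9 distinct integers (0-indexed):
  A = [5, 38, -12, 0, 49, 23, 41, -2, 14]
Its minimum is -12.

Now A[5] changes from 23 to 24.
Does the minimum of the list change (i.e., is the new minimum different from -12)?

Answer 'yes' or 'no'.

Old min = -12
Change: A[5] 23 -> 24
Changed element was NOT the min; min changes only if 24 < -12.
New min = -12; changed? no

Answer: no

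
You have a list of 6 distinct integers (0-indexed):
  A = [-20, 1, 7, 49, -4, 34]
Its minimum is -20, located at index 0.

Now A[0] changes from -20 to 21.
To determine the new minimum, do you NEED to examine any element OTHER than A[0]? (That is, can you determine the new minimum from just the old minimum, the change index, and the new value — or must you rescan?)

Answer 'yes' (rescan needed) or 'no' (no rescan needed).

Answer: yes

Derivation:
Old min = -20 at index 0
Change at index 0: -20 -> 21
Index 0 WAS the min and new value 21 > old min -20. Must rescan other elements to find the new min.
Needs rescan: yes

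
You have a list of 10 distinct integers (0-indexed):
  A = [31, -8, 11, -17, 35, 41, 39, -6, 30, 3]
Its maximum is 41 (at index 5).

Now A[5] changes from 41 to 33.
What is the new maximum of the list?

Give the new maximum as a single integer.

Answer: 39

Derivation:
Old max = 41 (at index 5)
Change: A[5] 41 -> 33
Changed element WAS the max -> may need rescan.
  Max of remaining elements: 39
  New max = max(33, 39) = 39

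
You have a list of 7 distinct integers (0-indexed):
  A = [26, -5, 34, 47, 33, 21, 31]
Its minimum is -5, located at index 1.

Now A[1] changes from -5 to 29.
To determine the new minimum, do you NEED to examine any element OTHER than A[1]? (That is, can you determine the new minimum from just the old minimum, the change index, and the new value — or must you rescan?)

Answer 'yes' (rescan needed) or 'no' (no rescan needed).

Answer: yes

Derivation:
Old min = -5 at index 1
Change at index 1: -5 -> 29
Index 1 WAS the min and new value 29 > old min -5. Must rescan other elements to find the new min.
Needs rescan: yes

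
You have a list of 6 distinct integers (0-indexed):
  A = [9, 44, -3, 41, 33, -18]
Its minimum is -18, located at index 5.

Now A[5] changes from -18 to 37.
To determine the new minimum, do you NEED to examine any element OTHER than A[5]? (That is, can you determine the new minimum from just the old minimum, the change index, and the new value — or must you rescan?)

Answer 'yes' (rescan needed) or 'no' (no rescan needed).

Old min = -18 at index 5
Change at index 5: -18 -> 37
Index 5 WAS the min and new value 37 > old min -18. Must rescan other elements to find the new min.
Needs rescan: yes

Answer: yes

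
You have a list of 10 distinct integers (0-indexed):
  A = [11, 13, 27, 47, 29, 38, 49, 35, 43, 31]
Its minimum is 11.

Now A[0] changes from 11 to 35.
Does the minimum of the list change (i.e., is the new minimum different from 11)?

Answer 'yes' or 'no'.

Old min = 11
Change: A[0] 11 -> 35
Changed element was the min; new min must be rechecked.
New min = 13; changed? yes

Answer: yes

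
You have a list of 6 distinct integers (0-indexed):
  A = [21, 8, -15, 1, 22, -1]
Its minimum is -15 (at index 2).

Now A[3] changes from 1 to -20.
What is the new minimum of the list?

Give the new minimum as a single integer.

Answer: -20

Derivation:
Old min = -15 (at index 2)
Change: A[3] 1 -> -20
Changed element was NOT the old min.
  New min = min(old_min, new_val) = min(-15, -20) = -20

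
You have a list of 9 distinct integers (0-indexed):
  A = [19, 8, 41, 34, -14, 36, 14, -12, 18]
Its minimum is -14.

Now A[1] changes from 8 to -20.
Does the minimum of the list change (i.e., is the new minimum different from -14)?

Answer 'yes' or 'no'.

Answer: yes

Derivation:
Old min = -14
Change: A[1] 8 -> -20
Changed element was NOT the min; min changes only if -20 < -14.
New min = -20; changed? yes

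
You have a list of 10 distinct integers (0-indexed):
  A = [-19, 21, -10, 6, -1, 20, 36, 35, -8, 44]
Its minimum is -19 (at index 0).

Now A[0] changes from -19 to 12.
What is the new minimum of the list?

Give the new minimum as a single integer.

Old min = -19 (at index 0)
Change: A[0] -19 -> 12
Changed element WAS the min. Need to check: is 12 still <= all others?
  Min of remaining elements: -10
  New min = min(12, -10) = -10

Answer: -10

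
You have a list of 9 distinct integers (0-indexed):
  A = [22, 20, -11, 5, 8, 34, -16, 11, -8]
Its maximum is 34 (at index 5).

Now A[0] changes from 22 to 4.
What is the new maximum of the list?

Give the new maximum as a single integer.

Old max = 34 (at index 5)
Change: A[0] 22 -> 4
Changed element was NOT the old max.
  New max = max(old_max, new_val) = max(34, 4) = 34

Answer: 34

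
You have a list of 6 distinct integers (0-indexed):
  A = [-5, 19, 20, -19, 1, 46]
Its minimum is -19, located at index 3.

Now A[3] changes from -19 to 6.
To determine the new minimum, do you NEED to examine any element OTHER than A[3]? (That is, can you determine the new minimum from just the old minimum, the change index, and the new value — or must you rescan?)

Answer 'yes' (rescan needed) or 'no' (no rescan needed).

Old min = -19 at index 3
Change at index 3: -19 -> 6
Index 3 WAS the min and new value 6 > old min -19. Must rescan other elements to find the new min.
Needs rescan: yes

Answer: yes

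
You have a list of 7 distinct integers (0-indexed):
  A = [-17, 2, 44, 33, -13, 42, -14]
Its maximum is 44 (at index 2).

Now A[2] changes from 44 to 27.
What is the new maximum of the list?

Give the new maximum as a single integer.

Old max = 44 (at index 2)
Change: A[2] 44 -> 27
Changed element WAS the max -> may need rescan.
  Max of remaining elements: 42
  New max = max(27, 42) = 42

Answer: 42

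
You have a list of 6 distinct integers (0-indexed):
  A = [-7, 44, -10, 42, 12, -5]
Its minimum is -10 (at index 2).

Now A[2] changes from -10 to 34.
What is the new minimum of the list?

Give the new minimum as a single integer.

Old min = -10 (at index 2)
Change: A[2] -10 -> 34
Changed element WAS the min. Need to check: is 34 still <= all others?
  Min of remaining elements: -7
  New min = min(34, -7) = -7

Answer: -7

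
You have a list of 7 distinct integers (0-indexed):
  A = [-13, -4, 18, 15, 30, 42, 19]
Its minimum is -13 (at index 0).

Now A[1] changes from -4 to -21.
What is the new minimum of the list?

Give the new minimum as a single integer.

Old min = -13 (at index 0)
Change: A[1] -4 -> -21
Changed element was NOT the old min.
  New min = min(old_min, new_val) = min(-13, -21) = -21

Answer: -21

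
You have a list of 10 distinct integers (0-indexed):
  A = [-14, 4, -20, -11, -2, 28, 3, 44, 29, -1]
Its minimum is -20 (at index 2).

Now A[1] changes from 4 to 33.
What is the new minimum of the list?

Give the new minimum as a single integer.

Answer: -20

Derivation:
Old min = -20 (at index 2)
Change: A[1] 4 -> 33
Changed element was NOT the old min.
  New min = min(old_min, new_val) = min(-20, 33) = -20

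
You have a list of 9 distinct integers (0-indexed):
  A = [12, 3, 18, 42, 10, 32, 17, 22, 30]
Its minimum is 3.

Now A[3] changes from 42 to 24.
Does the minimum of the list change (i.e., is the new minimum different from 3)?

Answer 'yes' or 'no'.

Old min = 3
Change: A[3] 42 -> 24
Changed element was NOT the min; min changes only if 24 < 3.
New min = 3; changed? no

Answer: no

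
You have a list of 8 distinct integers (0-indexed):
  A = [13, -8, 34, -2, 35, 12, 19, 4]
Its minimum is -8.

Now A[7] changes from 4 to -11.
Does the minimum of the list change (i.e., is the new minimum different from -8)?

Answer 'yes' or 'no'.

Answer: yes

Derivation:
Old min = -8
Change: A[7] 4 -> -11
Changed element was NOT the min; min changes only if -11 < -8.
New min = -11; changed? yes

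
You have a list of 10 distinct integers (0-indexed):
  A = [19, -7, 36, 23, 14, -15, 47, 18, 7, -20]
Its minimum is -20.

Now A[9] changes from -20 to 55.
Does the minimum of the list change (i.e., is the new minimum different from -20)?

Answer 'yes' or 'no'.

Answer: yes

Derivation:
Old min = -20
Change: A[9] -20 -> 55
Changed element was the min; new min must be rechecked.
New min = -15; changed? yes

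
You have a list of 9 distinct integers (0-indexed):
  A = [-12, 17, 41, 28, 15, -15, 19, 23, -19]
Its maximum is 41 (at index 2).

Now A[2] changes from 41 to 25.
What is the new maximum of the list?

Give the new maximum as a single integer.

Answer: 28

Derivation:
Old max = 41 (at index 2)
Change: A[2] 41 -> 25
Changed element WAS the max -> may need rescan.
  Max of remaining elements: 28
  New max = max(25, 28) = 28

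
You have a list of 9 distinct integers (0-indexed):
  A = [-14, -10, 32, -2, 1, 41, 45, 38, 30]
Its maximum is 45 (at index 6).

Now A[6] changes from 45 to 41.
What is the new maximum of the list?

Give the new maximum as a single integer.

Old max = 45 (at index 6)
Change: A[6] 45 -> 41
Changed element WAS the max -> may need rescan.
  Max of remaining elements: 41
  New max = max(41, 41) = 41

Answer: 41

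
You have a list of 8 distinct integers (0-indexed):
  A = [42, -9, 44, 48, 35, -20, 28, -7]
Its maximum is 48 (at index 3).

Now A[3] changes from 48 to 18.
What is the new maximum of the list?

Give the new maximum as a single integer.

Answer: 44

Derivation:
Old max = 48 (at index 3)
Change: A[3] 48 -> 18
Changed element WAS the max -> may need rescan.
  Max of remaining elements: 44
  New max = max(18, 44) = 44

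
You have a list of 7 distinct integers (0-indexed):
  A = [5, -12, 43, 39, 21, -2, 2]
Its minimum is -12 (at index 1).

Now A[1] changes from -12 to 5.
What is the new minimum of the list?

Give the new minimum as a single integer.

Answer: -2

Derivation:
Old min = -12 (at index 1)
Change: A[1] -12 -> 5
Changed element WAS the min. Need to check: is 5 still <= all others?
  Min of remaining elements: -2
  New min = min(5, -2) = -2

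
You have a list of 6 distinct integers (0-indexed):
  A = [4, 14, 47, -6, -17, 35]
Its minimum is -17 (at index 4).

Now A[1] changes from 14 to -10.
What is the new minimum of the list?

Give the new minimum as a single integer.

Old min = -17 (at index 4)
Change: A[1] 14 -> -10
Changed element was NOT the old min.
  New min = min(old_min, new_val) = min(-17, -10) = -17

Answer: -17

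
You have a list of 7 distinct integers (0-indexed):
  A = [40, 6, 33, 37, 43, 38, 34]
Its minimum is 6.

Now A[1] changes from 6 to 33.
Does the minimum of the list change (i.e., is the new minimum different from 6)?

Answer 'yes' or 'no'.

Old min = 6
Change: A[1] 6 -> 33
Changed element was the min; new min must be rechecked.
New min = 33; changed? yes

Answer: yes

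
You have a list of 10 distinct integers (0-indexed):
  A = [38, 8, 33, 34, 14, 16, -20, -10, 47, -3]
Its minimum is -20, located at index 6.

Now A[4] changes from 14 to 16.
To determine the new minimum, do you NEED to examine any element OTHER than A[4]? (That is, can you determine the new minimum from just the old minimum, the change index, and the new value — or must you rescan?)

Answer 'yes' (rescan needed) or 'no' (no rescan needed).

Answer: no

Derivation:
Old min = -20 at index 6
Change at index 4: 14 -> 16
Index 4 was NOT the min. New min = min(-20, 16). No rescan of other elements needed.
Needs rescan: no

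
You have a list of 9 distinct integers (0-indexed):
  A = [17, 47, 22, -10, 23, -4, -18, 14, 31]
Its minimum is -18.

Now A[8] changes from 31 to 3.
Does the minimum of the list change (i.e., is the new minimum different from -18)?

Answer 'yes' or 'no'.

Old min = -18
Change: A[8] 31 -> 3
Changed element was NOT the min; min changes only if 3 < -18.
New min = -18; changed? no

Answer: no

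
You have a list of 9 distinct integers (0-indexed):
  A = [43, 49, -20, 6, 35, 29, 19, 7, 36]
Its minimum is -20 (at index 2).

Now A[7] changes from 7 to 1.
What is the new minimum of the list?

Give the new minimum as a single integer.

Answer: -20

Derivation:
Old min = -20 (at index 2)
Change: A[7] 7 -> 1
Changed element was NOT the old min.
  New min = min(old_min, new_val) = min(-20, 1) = -20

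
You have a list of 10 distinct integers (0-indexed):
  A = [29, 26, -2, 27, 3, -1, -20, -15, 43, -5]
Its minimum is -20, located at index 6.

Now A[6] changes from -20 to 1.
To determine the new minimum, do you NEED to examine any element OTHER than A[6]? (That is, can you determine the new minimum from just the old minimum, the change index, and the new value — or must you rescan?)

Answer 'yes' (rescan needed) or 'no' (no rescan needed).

Old min = -20 at index 6
Change at index 6: -20 -> 1
Index 6 WAS the min and new value 1 > old min -20. Must rescan other elements to find the new min.
Needs rescan: yes

Answer: yes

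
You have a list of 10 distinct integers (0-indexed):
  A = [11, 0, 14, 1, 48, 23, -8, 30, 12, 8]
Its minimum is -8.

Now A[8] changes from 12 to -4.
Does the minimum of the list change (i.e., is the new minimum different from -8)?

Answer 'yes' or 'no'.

Answer: no

Derivation:
Old min = -8
Change: A[8] 12 -> -4
Changed element was NOT the min; min changes only if -4 < -8.
New min = -8; changed? no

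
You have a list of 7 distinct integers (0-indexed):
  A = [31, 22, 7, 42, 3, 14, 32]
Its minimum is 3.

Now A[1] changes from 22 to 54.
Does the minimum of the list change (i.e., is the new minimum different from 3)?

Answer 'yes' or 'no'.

Answer: no

Derivation:
Old min = 3
Change: A[1] 22 -> 54
Changed element was NOT the min; min changes only if 54 < 3.
New min = 3; changed? no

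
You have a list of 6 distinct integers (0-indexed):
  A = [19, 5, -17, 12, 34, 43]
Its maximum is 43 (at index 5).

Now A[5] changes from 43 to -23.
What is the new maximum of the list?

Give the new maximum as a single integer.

Answer: 34

Derivation:
Old max = 43 (at index 5)
Change: A[5] 43 -> -23
Changed element WAS the max -> may need rescan.
  Max of remaining elements: 34
  New max = max(-23, 34) = 34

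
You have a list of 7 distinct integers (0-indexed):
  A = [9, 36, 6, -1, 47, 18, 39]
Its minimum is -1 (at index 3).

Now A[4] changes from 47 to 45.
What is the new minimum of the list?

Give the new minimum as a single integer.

Answer: -1

Derivation:
Old min = -1 (at index 3)
Change: A[4] 47 -> 45
Changed element was NOT the old min.
  New min = min(old_min, new_val) = min(-1, 45) = -1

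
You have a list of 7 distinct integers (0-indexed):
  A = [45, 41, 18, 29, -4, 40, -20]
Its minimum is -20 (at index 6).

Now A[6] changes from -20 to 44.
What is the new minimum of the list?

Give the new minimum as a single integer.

Answer: -4

Derivation:
Old min = -20 (at index 6)
Change: A[6] -20 -> 44
Changed element WAS the min. Need to check: is 44 still <= all others?
  Min of remaining elements: -4
  New min = min(44, -4) = -4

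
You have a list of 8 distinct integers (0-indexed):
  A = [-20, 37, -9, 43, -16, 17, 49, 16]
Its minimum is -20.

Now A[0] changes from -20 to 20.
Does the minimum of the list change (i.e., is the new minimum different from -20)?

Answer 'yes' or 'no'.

Answer: yes

Derivation:
Old min = -20
Change: A[0] -20 -> 20
Changed element was the min; new min must be rechecked.
New min = -16; changed? yes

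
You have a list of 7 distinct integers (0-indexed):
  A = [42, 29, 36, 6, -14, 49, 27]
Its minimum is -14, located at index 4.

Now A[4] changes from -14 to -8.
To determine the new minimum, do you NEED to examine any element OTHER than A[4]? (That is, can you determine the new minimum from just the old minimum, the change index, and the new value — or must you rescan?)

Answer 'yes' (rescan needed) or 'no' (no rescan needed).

Old min = -14 at index 4
Change at index 4: -14 -> -8
Index 4 WAS the min and new value -8 > old min -14. Must rescan other elements to find the new min.
Needs rescan: yes

Answer: yes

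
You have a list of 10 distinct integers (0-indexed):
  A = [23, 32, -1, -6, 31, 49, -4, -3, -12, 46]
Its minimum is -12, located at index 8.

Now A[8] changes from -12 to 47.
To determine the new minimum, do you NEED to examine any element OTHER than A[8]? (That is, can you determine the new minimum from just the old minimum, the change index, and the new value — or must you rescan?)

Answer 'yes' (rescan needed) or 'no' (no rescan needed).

Old min = -12 at index 8
Change at index 8: -12 -> 47
Index 8 WAS the min and new value 47 > old min -12. Must rescan other elements to find the new min.
Needs rescan: yes

Answer: yes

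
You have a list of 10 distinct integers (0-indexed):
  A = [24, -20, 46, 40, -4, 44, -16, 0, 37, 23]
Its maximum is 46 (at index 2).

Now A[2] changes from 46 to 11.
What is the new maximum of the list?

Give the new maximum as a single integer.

Old max = 46 (at index 2)
Change: A[2] 46 -> 11
Changed element WAS the max -> may need rescan.
  Max of remaining elements: 44
  New max = max(11, 44) = 44

Answer: 44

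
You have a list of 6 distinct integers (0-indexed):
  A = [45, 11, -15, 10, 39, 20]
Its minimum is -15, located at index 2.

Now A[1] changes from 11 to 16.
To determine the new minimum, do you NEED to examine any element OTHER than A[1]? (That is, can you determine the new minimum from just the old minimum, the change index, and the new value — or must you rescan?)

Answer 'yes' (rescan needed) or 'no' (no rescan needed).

Old min = -15 at index 2
Change at index 1: 11 -> 16
Index 1 was NOT the min. New min = min(-15, 16). No rescan of other elements needed.
Needs rescan: no

Answer: no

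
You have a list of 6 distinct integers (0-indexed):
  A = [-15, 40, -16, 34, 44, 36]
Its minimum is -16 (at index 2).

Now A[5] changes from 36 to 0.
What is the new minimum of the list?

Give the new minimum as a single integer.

Old min = -16 (at index 2)
Change: A[5] 36 -> 0
Changed element was NOT the old min.
  New min = min(old_min, new_val) = min(-16, 0) = -16

Answer: -16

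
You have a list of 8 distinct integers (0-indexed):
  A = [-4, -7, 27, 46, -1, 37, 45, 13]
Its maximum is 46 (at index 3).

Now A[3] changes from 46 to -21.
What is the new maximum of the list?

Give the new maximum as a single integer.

Old max = 46 (at index 3)
Change: A[3] 46 -> -21
Changed element WAS the max -> may need rescan.
  Max of remaining elements: 45
  New max = max(-21, 45) = 45

Answer: 45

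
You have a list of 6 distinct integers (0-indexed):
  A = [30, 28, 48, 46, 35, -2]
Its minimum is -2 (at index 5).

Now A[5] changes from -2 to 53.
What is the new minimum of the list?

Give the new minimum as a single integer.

Old min = -2 (at index 5)
Change: A[5] -2 -> 53
Changed element WAS the min. Need to check: is 53 still <= all others?
  Min of remaining elements: 28
  New min = min(53, 28) = 28

Answer: 28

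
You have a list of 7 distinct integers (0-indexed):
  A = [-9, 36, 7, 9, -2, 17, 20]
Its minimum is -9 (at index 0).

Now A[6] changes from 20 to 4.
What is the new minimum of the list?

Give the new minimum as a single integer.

Answer: -9

Derivation:
Old min = -9 (at index 0)
Change: A[6] 20 -> 4
Changed element was NOT the old min.
  New min = min(old_min, new_val) = min(-9, 4) = -9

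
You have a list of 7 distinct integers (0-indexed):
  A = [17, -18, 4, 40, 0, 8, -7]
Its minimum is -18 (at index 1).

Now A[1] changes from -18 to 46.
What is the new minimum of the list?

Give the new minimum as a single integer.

Answer: -7

Derivation:
Old min = -18 (at index 1)
Change: A[1] -18 -> 46
Changed element WAS the min. Need to check: is 46 still <= all others?
  Min of remaining elements: -7
  New min = min(46, -7) = -7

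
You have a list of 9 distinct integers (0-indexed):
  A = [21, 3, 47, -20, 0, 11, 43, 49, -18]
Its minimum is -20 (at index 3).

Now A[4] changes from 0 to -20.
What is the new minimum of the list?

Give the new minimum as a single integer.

Answer: -20

Derivation:
Old min = -20 (at index 3)
Change: A[4] 0 -> -20
Changed element was NOT the old min.
  New min = min(old_min, new_val) = min(-20, -20) = -20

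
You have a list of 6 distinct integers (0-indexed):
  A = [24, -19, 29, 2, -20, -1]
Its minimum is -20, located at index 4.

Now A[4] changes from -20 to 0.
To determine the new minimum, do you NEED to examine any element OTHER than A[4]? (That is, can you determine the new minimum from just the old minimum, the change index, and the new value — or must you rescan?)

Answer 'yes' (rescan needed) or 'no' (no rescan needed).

Old min = -20 at index 4
Change at index 4: -20 -> 0
Index 4 WAS the min and new value 0 > old min -20. Must rescan other elements to find the new min.
Needs rescan: yes

Answer: yes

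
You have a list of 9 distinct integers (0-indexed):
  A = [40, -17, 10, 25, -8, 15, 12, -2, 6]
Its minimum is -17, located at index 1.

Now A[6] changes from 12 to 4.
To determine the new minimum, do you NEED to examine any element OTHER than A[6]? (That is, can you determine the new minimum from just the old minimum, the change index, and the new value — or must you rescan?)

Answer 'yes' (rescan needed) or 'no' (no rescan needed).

Old min = -17 at index 1
Change at index 6: 12 -> 4
Index 6 was NOT the min. New min = min(-17, 4). No rescan of other elements needed.
Needs rescan: no

Answer: no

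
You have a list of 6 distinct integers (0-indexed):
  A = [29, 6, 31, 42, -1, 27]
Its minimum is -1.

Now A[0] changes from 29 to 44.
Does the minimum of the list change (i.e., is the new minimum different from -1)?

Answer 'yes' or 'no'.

Answer: no

Derivation:
Old min = -1
Change: A[0] 29 -> 44
Changed element was NOT the min; min changes only if 44 < -1.
New min = -1; changed? no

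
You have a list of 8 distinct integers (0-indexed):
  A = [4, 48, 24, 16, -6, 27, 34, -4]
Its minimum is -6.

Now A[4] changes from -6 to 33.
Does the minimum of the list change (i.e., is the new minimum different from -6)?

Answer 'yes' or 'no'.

Answer: yes

Derivation:
Old min = -6
Change: A[4] -6 -> 33
Changed element was the min; new min must be rechecked.
New min = -4; changed? yes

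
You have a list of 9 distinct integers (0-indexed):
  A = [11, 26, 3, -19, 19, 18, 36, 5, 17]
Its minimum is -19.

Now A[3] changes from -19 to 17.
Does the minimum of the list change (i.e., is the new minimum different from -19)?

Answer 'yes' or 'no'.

Old min = -19
Change: A[3] -19 -> 17
Changed element was the min; new min must be rechecked.
New min = 3; changed? yes

Answer: yes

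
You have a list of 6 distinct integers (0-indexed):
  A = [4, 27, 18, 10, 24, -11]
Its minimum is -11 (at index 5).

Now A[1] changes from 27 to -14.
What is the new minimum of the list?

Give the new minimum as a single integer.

Old min = -11 (at index 5)
Change: A[1] 27 -> -14
Changed element was NOT the old min.
  New min = min(old_min, new_val) = min(-11, -14) = -14

Answer: -14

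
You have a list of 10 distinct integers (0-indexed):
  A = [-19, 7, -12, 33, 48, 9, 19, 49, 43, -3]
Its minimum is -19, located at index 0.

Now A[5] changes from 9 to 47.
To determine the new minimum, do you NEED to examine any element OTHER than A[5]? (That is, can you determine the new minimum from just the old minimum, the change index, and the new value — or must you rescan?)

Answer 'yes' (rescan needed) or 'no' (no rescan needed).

Old min = -19 at index 0
Change at index 5: 9 -> 47
Index 5 was NOT the min. New min = min(-19, 47). No rescan of other elements needed.
Needs rescan: no

Answer: no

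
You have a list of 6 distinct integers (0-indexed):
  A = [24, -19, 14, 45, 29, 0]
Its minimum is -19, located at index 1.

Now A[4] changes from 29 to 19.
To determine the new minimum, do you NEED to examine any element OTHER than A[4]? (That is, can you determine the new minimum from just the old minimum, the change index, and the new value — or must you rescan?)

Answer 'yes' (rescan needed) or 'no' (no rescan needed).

Answer: no

Derivation:
Old min = -19 at index 1
Change at index 4: 29 -> 19
Index 4 was NOT the min. New min = min(-19, 19). No rescan of other elements needed.
Needs rescan: no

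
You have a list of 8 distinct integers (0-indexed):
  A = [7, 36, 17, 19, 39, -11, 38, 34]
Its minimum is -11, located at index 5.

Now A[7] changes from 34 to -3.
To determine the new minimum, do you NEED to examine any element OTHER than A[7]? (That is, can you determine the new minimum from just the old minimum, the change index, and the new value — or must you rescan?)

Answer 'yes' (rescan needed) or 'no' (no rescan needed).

Old min = -11 at index 5
Change at index 7: 34 -> -3
Index 7 was NOT the min. New min = min(-11, -3). No rescan of other elements needed.
Needs rescan: no

Answer: no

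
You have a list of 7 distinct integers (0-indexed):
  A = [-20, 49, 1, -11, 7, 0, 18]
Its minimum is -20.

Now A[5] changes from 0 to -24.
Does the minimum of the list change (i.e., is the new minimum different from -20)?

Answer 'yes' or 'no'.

Answer: yes

Derivation:
Old min = -20
Change: A[5] 0 -> -24
Changed element was NOT the min; min changes only if -24 < -20.
New min = -24; changed? yes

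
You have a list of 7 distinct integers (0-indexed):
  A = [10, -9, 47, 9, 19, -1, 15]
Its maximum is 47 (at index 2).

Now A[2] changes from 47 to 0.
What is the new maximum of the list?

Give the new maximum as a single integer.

Answer: 19

Derivation:
Old max = 47 (at index 2)
Change: A[2] 47 -> 0
Changed element WAS the max -> may need rescan.
  Max of remaining elements: 19
  New max = max(0, 19) = 19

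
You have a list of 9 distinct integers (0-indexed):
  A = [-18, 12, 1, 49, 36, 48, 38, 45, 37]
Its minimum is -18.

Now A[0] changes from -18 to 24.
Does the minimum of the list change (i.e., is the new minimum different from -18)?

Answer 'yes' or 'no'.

Old min = -18
Change: A[0] -18 -> 24
Changed element was the min; new min must be rechecked.
New min = 1; changed? yes

Answer: yes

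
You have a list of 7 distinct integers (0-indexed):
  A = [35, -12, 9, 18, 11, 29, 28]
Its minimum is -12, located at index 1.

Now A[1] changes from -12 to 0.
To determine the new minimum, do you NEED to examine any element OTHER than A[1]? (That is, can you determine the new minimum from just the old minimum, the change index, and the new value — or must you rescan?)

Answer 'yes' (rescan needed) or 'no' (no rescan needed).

Old min = -12 at index 1
Change at index 1: -12 -> 0
Index 1 WAS the min and new value 0 > old min -12. Must rescan other elements to find the new min.
Needs rescan: yes

Answer: yes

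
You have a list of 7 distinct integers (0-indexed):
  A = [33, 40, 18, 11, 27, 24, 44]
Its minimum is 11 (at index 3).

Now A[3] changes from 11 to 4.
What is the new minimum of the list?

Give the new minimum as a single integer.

Answer: 4

Derivation:
Old min = 11 (at index 3)
Change: A[3] 11 -> 4
Changed element WAS the min. Need to check: is 4 still <= all others?
  Min of remaining elements: 18
  New min = min(4, 18) = 4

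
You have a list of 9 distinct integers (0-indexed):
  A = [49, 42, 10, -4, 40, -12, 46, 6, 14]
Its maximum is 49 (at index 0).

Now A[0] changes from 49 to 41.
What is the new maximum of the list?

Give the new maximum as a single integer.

Old max = 49 (at index 0)
Change: A[0] 49 -> 41
Changed element WAS the max -> may need rescan.
  Max of remaining elements: 46
  New max = max(41, 46) = 46

Answer: 46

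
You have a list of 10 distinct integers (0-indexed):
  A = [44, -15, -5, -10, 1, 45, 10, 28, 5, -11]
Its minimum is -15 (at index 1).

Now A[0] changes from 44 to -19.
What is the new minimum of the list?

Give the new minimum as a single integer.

Old min = -15 (at index 1)
Change: A[0] 44 -> -19
Changed element was NOT the old min.
  New min = min(old_min, new_val) = min(-15, -19) = -19

Answer: -19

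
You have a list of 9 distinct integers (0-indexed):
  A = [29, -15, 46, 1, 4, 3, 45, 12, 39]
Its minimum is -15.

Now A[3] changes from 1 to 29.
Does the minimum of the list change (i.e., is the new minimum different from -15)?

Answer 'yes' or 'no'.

Answer: no

Derivation:
Old min = -15
Change: A[3] 1 -> 29
Changed element was NOT the min; min changes only if 29 < -15.
New min = -15; changed? no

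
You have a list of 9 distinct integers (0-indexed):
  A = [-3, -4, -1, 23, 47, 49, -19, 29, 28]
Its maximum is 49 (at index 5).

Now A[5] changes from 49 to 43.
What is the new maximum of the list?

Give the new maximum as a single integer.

Answer: 47

Derivation:
Old max = 49 (at index 5)
Change: A[5] 49 -> 43
Changed element WAS the max -> may need rescan.
  Max of remaining elements: 47
  New max = max(43, 47) = 47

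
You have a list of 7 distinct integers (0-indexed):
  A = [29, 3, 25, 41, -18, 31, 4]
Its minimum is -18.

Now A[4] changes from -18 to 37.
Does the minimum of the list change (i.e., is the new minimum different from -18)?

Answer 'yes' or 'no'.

Old min = -18
Change: A[4] -18 -> 37
Changed element was the min; new min must be rechecked.
New min = 3; changed? yes

Answer: yes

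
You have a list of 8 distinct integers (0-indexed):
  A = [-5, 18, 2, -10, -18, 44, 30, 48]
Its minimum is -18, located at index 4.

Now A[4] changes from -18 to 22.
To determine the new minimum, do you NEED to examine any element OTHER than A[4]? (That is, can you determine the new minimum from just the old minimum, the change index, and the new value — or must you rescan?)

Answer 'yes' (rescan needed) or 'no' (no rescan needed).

Answer: yes

Derivation:
Old min = -18 at index 4
Change at index 4: -18 -> 22
Index 4 WAS the min and new value 22 > old min -18. Must rescan other elements to find the new min.
Needs rescan: yes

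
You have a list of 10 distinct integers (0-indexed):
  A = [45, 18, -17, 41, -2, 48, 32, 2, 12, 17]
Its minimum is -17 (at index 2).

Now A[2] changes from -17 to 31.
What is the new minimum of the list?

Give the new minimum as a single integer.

Answer: -2

Derivation:
Old min = -17 (at index 2)
Change: A[2] -17 -> 31
Changed element WAS the min. Need to check: is 31 still <= all others?
  Min of remaining elements: -2
  New min = min(31, -2) = -2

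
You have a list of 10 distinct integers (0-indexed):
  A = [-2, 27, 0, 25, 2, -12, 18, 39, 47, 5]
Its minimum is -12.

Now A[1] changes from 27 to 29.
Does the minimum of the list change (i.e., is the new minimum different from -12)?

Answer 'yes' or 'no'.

Answer: no

Derivation:
Old min = -12
Change: A[1] 27 -> 29
Changed element was NOT the min; min changes only if 29 < -12.
New min = -12; changed? no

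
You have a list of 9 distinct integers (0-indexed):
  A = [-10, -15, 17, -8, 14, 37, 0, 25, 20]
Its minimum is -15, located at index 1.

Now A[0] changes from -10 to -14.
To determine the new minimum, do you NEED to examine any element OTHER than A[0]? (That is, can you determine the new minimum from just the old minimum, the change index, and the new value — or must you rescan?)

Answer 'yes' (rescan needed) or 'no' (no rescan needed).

Answer: no

Derivation:
Old min = -15 at index 1
Change at index 0: -10 -> -14
Index 0 was NOT the min. New min = min(-15, -14). No rescan of other elements needed.
Needs rescan: no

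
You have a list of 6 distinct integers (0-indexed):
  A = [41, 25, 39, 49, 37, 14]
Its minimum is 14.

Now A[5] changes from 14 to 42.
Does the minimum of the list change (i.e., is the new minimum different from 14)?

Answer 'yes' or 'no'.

Old min = 14
Change: A[5] 14 -> 42
Changed element was the min; new min must be rechecked.
New min = 25; changed? yes

Answer: yes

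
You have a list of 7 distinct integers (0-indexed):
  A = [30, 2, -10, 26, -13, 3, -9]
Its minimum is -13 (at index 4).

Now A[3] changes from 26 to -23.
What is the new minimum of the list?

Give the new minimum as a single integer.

Old min = -13 (at index 4)
Change: A[3] 26 -> -23
Changed element was NOT the old min.
  New min = min(old_min, new_val) = min(-13, -23) = -23

Answer: -23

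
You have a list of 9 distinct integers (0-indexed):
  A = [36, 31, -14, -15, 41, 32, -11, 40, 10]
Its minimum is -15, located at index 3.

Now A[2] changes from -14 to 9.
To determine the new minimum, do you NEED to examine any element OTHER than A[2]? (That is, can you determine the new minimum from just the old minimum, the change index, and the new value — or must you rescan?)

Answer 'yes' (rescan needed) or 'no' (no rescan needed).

Answer: no

Derivation:
Old min = -15 at index 3
Change at index 2: -14 -> 9
Index 2 was NOT the min. New min = min(-15, 9). No rescan of other elements needed.
Needs rescan: no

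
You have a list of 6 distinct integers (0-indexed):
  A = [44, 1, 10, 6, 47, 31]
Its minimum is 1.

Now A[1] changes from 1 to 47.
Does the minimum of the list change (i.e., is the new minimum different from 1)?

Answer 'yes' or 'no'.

Answer: yes

Derivation:
Old min = 1
Change: A[1] 1 -> 47
Changed element was the min; new min must be rechecked.
New min = 6; changed? yes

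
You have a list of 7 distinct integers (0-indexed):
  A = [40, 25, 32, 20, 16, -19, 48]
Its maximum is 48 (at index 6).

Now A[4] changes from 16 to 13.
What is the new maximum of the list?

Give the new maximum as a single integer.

Answer: 48

Derivation:
Old max = 48 (at index 6)
Change: A[4] 16 -> 13
Changed element was NOT the old max.
  New max = max(old_max, new_val) = max(48, 13) = 48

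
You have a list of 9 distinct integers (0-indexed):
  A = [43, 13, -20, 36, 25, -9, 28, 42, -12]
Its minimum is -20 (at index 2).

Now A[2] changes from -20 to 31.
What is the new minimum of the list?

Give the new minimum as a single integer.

Answer: -12

Derivation:
Old min = -20 (at index 2)
Change: A[2] -20 -> 31
Changed element WAS the min. Need to check: is 31 still <= all others?
  Min of remaining elements: -12
  New min = min(31, -12) = -12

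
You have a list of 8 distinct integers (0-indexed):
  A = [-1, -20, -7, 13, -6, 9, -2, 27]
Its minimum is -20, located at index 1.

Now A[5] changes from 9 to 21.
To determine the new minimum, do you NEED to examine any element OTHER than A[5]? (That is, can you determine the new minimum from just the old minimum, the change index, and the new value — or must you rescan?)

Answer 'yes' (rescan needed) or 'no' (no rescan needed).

Old min = -20 at index 1
Change at index 5: 9 -> 21
Index 5 was NOT the min. New min = min(-20, 21). No rescan of other elements needed.
Needs rescan: no

Answer: no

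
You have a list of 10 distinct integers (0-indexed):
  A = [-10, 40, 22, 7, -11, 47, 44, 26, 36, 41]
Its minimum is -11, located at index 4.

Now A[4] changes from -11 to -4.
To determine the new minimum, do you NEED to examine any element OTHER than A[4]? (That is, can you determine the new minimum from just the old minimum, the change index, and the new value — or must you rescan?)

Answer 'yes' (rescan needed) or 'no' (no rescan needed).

Answer: yes

Derivation:
Old min = -11 at index 4
Change at index 4: -11 -> -4
Index 4 WAS the min and new value -4 > old min -11. Must rescan other elements to find the new min.
Needs rescan: yes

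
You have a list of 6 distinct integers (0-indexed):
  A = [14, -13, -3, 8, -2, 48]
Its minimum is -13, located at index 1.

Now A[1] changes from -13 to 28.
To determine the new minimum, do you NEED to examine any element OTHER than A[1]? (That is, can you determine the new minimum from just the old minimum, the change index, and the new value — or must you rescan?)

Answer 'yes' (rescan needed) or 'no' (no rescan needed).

Old min = -13 at index 1
Change at index 1: -13 -> 28
Index 1 WAS the min and new value 28 > old min -13. Must rescan other elements to find the new min.
Needs rescan: yes

Answer: yes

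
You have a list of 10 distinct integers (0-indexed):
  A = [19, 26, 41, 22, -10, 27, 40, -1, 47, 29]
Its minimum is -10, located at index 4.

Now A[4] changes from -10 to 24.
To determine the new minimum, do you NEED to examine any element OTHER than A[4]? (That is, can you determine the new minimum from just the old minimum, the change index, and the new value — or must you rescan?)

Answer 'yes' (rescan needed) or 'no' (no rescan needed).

Old min = -10 at index 4
Change at index 4: -10 -> 24
Index 4 WAS the min and new value 24 > old min -10. Must rescan other elements to find the new min.
Needs rescan: yes

Answer: yes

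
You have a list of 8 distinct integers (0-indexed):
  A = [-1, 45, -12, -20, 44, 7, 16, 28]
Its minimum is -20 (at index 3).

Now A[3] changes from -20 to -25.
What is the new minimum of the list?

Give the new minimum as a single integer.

Old min = -20 (at index 3)
Change: A[3] -20 -> -25
Changed element WAS the min. Need to check: is -25 still <= all others?
  Min of remaining elements: -12
  New min = min(-25, -12) = -25

Answer: -25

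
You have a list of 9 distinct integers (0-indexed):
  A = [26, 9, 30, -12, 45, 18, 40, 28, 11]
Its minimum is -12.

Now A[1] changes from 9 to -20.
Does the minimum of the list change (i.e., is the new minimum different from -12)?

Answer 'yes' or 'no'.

Answer: yes

Derivation:
Old min = -12
Change: A[1] 9 -> -20
Changed element was NOT the min; min changes only if -20 < -12.
New min = -20; changed? yes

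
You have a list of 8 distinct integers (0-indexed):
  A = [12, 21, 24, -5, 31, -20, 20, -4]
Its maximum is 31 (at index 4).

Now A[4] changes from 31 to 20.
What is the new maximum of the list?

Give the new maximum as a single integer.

Old max = 31 (at index 4)
Change: A[4] 31 -> 20
Changed element WAS the max -> may need rescan.
  Max of remaining elements: 24
  New max = max(20, 24) = 24

Answer: 24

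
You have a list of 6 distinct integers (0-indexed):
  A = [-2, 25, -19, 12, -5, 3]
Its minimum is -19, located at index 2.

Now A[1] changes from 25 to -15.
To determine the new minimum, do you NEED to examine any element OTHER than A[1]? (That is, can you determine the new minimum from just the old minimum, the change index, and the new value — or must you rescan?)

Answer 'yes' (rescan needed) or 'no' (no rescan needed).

Answer: no

Derivation:
Old min = -19 at index 2
Change at index 1: 25 -> -15
Index 1 was NOT the min. New min = min(-19, -15). No rescan of other elements needed.
Needs rescan: no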